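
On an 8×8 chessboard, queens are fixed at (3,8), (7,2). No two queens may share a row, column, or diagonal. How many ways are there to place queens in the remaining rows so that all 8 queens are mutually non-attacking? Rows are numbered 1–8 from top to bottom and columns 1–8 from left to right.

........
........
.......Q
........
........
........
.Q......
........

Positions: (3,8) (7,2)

5

Branch on row 1: col 1 → 2; col 3 → 2; col 4 → 0; col 5 → 1; col 7 → 0.
Sum: 2 + 2 + 0 + 1 + 0 = 5.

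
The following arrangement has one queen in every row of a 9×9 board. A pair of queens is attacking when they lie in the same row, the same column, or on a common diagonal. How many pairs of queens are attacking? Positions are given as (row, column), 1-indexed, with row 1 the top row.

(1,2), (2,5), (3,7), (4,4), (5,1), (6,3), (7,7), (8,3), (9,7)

Same column: (3,7)–(7,7) (column 7); (3,7)–(9,7) (column 7); (6,3)–(8,3) (column 3); (7,7)–(9,7) (column 7).
Same diagonal: (4,4)–(7,7) (|4−7| = |4−7| = 3).
Total attacking pairs: 5.

5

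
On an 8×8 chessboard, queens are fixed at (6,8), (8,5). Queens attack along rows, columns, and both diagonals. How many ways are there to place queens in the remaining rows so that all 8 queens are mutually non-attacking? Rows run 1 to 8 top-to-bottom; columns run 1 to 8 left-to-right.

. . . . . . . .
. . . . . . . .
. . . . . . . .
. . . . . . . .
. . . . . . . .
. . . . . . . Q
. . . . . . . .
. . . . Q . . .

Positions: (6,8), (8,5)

4

Branch on row 1: col 1 → 0; col 2 → 1; col 4 → 1; col 6 → 2; col 7 → 0.
Sum: 0 + 1 + 1 + 2 + 0 = 4.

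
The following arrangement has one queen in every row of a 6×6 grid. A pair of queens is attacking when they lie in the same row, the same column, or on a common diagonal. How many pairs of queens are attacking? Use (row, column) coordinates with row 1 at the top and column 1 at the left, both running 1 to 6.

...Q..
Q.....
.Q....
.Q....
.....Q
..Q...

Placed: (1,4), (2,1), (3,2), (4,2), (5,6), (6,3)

Same column: (3,2)–(4,2) (column 2).
Same diagonal: (1,4)–(3,2) (|1−3| = |4−2| = 2); (2,1)–(3,2) (|2−3| = |1−2| = 1).
Total attacking pairs: 3.

3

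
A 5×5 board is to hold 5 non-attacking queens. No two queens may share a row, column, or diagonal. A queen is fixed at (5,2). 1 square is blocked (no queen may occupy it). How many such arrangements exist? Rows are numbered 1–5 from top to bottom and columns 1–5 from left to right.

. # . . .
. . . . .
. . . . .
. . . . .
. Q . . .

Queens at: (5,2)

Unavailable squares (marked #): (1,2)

Branch on row 1: col 1 → 0; col 3 → 0; col 4 → 1; col 5 → 1.
Sum: 0 + 0 + 1 + 1 = 2.

2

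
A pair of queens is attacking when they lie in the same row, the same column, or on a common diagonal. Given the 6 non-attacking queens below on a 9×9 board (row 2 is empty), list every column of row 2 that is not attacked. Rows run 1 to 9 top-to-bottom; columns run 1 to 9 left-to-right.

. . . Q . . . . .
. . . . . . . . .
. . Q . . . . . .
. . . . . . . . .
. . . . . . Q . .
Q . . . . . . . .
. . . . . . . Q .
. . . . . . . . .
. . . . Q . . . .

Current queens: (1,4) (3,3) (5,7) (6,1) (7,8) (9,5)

(1,4) attacks row 2 at column 4 and diagonals 3, 5.
(3,3) attacks row 2 at column 3 and diagonals 2, 4.
(5,7) attacks row 2 at column 7 and diagonals 4.
(6,1) attacks row 2 at column 1 and diagonals 5.
(7,8) attacks row 2 at column 8 and diagonals 3.
(9,5) attacks row 2 at column 5.
Attacked columns: {1, 2, 3, 4, 5, 7, 8}. Safe: {6, 9}.

columns 6, 9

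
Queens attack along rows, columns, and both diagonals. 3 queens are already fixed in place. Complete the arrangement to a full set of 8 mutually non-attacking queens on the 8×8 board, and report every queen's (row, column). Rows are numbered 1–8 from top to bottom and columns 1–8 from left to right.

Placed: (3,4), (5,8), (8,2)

Row 1: attacked by (3,4)→{2,4,6}; (5,8)→{4,8}; (8,2)→{2}. Safe: 1, 3, 5, 7. Place at column 3.
Row 2: attacked by (1,3)→{2,3,4}; (3,4)→{3,4,5}; (5,8)→{5,8}; (8,2)→{2,8}. Safe: 1, 6, 7. Place at column 6.
Row 4: attacked by (1,3)→{3,6}; (2,6)→{4,6,8}; (3,4)→{3,4,5}; (5,8)→{7,8}; (8,2)→{2,6}. Safe: 1. Place at column 1.
Row 6: attacked by (1,3)→{3,8}; (2,6)→{2,6}; (3,4)→{1,4,7}; (4,1)→{1,3}; (5,8)→{7,8}; (8,2)→{2,4}. Safe: 5. Place at column 5.
Row 7: attacked by (1,3)→{3}; (2,6)→{1,6}; (3,4)→{4,8}; (4,1)→{1,4}; (5,8)→{6,8}; (6,5)→{4,5,6}; (8,2)→{1,2,3}. Safe: 7. Place at column 7.
Columns [3, 6, 4, 1, 8, 5, 7, 2], r−c [-2, -4, -1, 3, -3, 1, 0, 6], r+c [4, 8, 7, 5, 13, 11, 14, 10] are all distinct, so no two queens attack.

(1,3) (2,6) (3,4) (4,1) (5,8) (6,5) (7,7) (8,2)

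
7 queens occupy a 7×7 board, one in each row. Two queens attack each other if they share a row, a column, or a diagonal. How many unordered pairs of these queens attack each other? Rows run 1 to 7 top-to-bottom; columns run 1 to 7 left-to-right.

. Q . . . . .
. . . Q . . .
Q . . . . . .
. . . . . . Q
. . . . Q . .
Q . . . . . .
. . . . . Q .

Same column: (3,1)–(6,1) (column 1).
Total attacking pairs: 1.

1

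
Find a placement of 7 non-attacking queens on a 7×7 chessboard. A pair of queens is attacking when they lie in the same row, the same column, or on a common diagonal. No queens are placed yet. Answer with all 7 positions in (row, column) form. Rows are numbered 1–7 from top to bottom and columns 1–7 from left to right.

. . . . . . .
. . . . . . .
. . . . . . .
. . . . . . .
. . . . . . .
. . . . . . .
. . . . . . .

(1,6) (2,2) (3,5) (4,1) (5,4) (6,7) (7,3)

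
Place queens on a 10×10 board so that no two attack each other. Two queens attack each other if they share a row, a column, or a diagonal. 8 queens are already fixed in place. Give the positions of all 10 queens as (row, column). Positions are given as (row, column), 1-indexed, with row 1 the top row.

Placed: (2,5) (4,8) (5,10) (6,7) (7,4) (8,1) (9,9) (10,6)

(1,3) (2,5) (3,2) (4,8) (5,10) (6,7) (7,4) (8,1) (9,9) (10,6)

Row 1: attacked by (2,5)→{4,5,6}; (4,8)→{5,8}; (5,10)→{6,10}; (6,7)→{2,7}; (7,4)→{4,10}; (8,1)→{1,8}; (9,9)→{1,9}; (10,6)→{6}. Safe: 3. Place at column 3.
Row 3: attacked by (1,3)→{1,3,5}; (2,5)→{4,5,6}; (4,8)→{7,8,9}; (5,10)→{8,10}; (6,7)→{4,7,10}; (7,4)→{4,8}; (8,1)→{1,6}; (9,9)→{3,9}; (10,6)→{6}. Safe: 2. Place at column 2.
Columns [3, 5, 2, 8, 10, 7, 4, 1, 9, 6], r−c [-2, -3, 1, -4, -5, -1, 3, 7, 0, 4], r+c [4, 7, 5, 12, 15, 13, 11, 9, 18, 16] are all distinct, so no two queens attack.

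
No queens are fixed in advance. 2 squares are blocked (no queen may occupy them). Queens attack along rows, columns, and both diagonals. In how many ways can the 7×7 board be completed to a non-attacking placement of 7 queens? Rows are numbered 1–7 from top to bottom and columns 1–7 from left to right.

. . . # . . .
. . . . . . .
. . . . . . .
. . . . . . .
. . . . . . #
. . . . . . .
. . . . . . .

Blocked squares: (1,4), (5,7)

28

Branch on row 1: col 1 → 3; col 2 → 5; col 3 → 6; col 5 → 5; col 6 → 5; col 7 → 4.
Sum: 3 + 5 + 6 + 5 + 5 + 4 = 28.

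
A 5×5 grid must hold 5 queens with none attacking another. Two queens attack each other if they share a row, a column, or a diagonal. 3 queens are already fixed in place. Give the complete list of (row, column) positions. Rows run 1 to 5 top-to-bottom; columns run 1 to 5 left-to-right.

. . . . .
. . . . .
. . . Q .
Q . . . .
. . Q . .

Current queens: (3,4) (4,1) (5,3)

(1,5) (2,2) (3,4) (4,1) (5,3)

Row 1: attacked by (3,4)→{2,4}; (4,1)→{1,4}; (5,3)→{3}. Safe: 5. Place at column 5.
Row 2: attacked by (1,5)→{4,5}; (3,4)→{3,4,5}; (4,1)→{1,3}; (5,3)→{3}. Safe: 2. Place at column 2.
Columns [5, 2, 4, 1, 3], r−c [-4, 0, -1, 3, 2], r+c [6, 4, 7, 5, 8] are all distinct, so no two queens attack.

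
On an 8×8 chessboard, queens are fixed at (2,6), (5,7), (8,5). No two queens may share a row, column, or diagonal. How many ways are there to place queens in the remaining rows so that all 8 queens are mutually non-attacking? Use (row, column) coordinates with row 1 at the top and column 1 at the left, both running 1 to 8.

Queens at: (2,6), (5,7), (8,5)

2

Branch on row 1: col 1 → 1; col 2 → 0; col 4 → 1; col 8 → 0.
Sum: 1 + 0 + 1 + 0 = 2.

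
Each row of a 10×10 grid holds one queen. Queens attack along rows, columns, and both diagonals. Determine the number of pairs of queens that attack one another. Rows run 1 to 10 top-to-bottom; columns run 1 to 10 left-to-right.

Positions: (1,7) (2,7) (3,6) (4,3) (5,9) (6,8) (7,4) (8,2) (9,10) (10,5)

3

Same column: (1,7)–(2,7) (column 7).
Same diagonal: (2,7)–(3,6) (|2−3| = |7−6| = 1); (5,9)–(6,8) (|5−6| = |9−8| = 1).
Total attacking pairs: 3.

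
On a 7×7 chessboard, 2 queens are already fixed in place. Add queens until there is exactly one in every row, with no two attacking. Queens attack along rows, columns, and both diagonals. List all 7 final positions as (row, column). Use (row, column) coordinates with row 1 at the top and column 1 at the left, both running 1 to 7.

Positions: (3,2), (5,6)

(1,3) (2,7) (3,2) (4,4) (5,6) (6,1) (7,5)

Row 1: attacked by (3,2)→{2,4}; (5,6)→{2,6}. Safe: 1, 3, 5, 7. Place at column 3.
Row 2: attacked by (1,3)→{2,3,4}; (3,2)→{1,2,3}; (5,6)→{3,6}. Safe: 5, 7. Place at column 7.
Row 4: attacked by (1,3)→{3,6}; (2,7)→{5,7}; (3,2)→{1,2,3}; (5,6)→{5,6,7}. Safe: 4. Place at column 4.
Row 6: attacked by (1,3)→{3}; (2,7)→{3,7}; (3,2)→{2,5}; (4,4)→{2,4,6}; (5,6)→{5,6,7}. Safe: 1. Place at column 1.
Row 7: attacked by (1,3)→{3}; (2,7)→{2,7}; (3,2)→{2,6}; (4,4)→{1,4,7}; (5,6)→{4,6}; (6,1)→{1,2}. Safe: 5. Place at column 5.
Columns [3, 7, 2, 4, 6, 1, 5], r−c [-2, -5, 1, 0, -1, 5, 2], r+c [4, 9, 5, 8, 11, 7, 12] are all distinct, so no two queens attack.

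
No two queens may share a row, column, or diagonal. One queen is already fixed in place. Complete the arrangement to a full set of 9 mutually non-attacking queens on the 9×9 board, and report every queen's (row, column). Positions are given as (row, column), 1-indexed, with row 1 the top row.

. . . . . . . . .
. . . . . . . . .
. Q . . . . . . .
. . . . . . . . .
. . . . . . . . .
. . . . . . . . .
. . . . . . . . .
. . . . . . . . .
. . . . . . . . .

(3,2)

(1,3) (2,9) (3,2) (4,5) (5,8) (6,1) (7,7) (8,4) (9,6)

Row 1: attacked by (3,2)→{2,4}. Safe: 1, 3, 5, 6, 7, 8, 9. Place at column 3.
Row 2: attacked by (1,3)→{2,3,4}; (3,2)→{1,2,3}. Safe: 5, 6, 7, 8, 9. Place at column 9.
Row 4: attacked by (1,3)→{3,6}; (2,9)→{7,9}; (3,2)→{1,2,3}. Safe: 4, 5, 8. Place at column 5.
Row 5: attacked by (1,3)→{3,7}; (2,9)→{6,9}; (3,2)→{2,4}; (4,5)→{4,5,6}. Safe: 1, 8. Place at column 8.
Row 6: attacked by (1,3)→{3,8}; (2,9)→{5,9}; (3,2)→{2,5}; (4,5)→{3,5,7}; (5,8)→{7,8,9}. Safe: 1, 4, 6. Place at column 1.
Row 7: attacked by (1,3)→{3,9}; (2,9)→{4,9}; (3,2)→{2,6}; (4,5)→{2,5,8}; (5,8)→{6,8}; (6,1)→{1,2}. Safe: 7. Place at column 7.
Row 8: attacked by (1,3)→{3}; (2,9)→{3,9}; (3,2)→{2,7}; (4,5)→{1,5,9}; (5,8)→{5,8}; (6,1)→{1,3}; (7,7)→{6,7,8}. Safe: 4. Place at column 4.
Row 9: attacked by (1,3)→{3}; (2,9)→{2,9}; (3,2)→{2,8}; (4,5)→{5}; (5,8)→{4,8}; (6,1)→{1,4}; (7,7)→{5,7,9}; (8,4)→{3,4,5}. Safe: 6. Place at column 6.
Columns [3, 9, 2, 5, 8, 1, 7, 4, 6], r−c [-2, -7, 1, -1, -3, 5, 0, 4, 3], r+c [4, 11, 5, 9, 13, 7, 14, 12, 15] are all distinct, so no two queens attack.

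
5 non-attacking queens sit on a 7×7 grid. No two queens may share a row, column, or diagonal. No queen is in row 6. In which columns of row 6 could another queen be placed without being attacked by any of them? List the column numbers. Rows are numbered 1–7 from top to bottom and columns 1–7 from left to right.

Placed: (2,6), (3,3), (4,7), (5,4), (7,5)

(2,6) attacks row 6 at column 6 and diagonals 2.
(3,3) attacks row 6 at column 3 and diagonals 6.
(4,7) attacks row 6 at column 7 and diagonals 5.
(5,4) attacks row 6 at column 4 and diagonals 3, 5.
(7,5) attacks row 6 at column 5 and diagonals 4, 6.
Attacked columns: {2, 3, 4, 5, 6, 7}. Safe: {1}.

columns 1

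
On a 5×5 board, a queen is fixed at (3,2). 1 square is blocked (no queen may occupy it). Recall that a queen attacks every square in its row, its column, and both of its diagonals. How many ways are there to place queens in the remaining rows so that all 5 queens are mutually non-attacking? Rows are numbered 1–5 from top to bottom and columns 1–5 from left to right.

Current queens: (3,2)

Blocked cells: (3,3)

Branch on row 1: col 1 → 1; col 3 → 1; col 5 → 0.
Sum: 1 + 1 + 0 = 2.

2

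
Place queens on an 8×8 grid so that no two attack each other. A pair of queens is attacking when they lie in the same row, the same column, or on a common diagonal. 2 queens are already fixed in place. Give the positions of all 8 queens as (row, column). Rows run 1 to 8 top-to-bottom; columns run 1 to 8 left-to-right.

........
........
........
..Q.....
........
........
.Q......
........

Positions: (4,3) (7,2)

(1,1) (2,6) (3,8) (4,3) (5,7) (6,4) (7,2) (8,5)

Row 1: attacked by (4,3)→{3,6}; (7,2)→{2,8}. Safe: 1, 4, 5, 7. Place at column 1.
Row 2: attacked by (1,1)→{1,2}; (4,3)→{1,3,5}; (7,2)→{2,7}. Safe: 4, 6, 8. Place at column 6.
Row 3: attacked by (1,1)→{1,3}; (2,6)→{5,6,7}; (4,3)→{2,3,4}; (7,2)→{2,6}. Safe: 8. Place at column 8.
Row 5: attacked by (1,1)→{1,5}; (2,6)→{3,6}; (3,8)→{6,8}; (4,3)→{2,3,4}; (7,2)→{2,4}. Safe: 7. Place at column 7.
Row 6: attacked by (1,1)→{1,6}; (2,6)→{2,6}; (3,8)→{5,8}; (4,3)→{1,3,5}; (5,7)→{6,7,8}; (7,2)→{1,2,3}. Safe: 4. Place at column 4.
Row 8: attacked by (1,1)→{1,8}; (2,6)→{6}; (3,8)→{3,8}; (4,3)→{3,7}; (5,7)→{4,7}; (6,4)→{2,4,6}; (7,2)→{1,2,3}. Safe: 5. Place at column 5.
Columns [1, 6, 8, 3, 7, 4, 2, 5], r−c [0, -4, -5, 1, -2, 2, 5, 3], r+c [2, 8, 11, 7, 12, 10, 9, 13] are all distinct, so no two queens attack.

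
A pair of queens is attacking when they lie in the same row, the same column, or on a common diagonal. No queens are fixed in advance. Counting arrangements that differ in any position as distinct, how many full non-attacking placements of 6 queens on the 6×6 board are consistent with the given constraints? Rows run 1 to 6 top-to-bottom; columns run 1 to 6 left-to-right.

4

Branch on row 1: col 1 → 0; col 2 → 1; col 3 → 1; col 4 → 1; col 5 → 1; col 6 → 0.
Sum: 0 + 1 + 1 + 1 + 1 + 0 = 4.
(This is the classic 6-queens count.)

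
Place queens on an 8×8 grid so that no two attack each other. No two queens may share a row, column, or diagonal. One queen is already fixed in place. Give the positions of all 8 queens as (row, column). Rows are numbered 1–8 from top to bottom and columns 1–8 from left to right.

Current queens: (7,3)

(1,7) (2,4) (3,2) (4,5) (5,8) (6,1) (7,3) (8,6)

Row 1: attacked by (7,3)→{3}. Safe: 1, 2, 4, 5, 6, 7, 8. Place at column 7.
Row 2: attacked by (1,7)→{6,7,8}; (7,3)→{3,8}. Safe: 1, 2, 4, 5. Place at column 4.
Row 3: attacked by (1,7)→{5,7}; (2,4)→{3,4,5}; (7,3)→{3,7}. Safe: 1, 2, 6, 8. Place at column 2.
Row 4: attacked by (1,7)→{4,7}; (2,4)→{2,4,6}; (3,2)→{1,2,3}; (7,3)→{3,6}. Safe: 5, 8. Place at column 5.
Row 5: attacked by (1,7)→{3,7}; (2,4)→{1,4,7}; (3,2)→{2,4}; (4,5)→{4,5,6}; (7,3)→{1,3,5}. Safe: 8. Place at column 8.
Row 6: attacked by (1,7)→{2,7}; (2,4)→{4,8}; (3,2)→{2,5}; (4,5)→{3,5,7}; (5,8)→{7,8}; (7,3)→{2,3,4}. Safe: 1, 6. Place at column 1.
Row 8: attacked by (1,7)→{7}; (2,4)→{4}; (3,2)→{2,7}; (4,5)→{1,5}; (5,8)→{5,8}; (6,1)→{1,3}; (7,3)→{2,3,4}. Safe: 6. Place at column 6.
Columns [7, 4, 2, 5, 8, 1, 3, 6], r−c [-6, -2, 1, -1, -3, 5, 4, 2], r+c [8, 6, 5, 9, 13, 7, 10, 14] are all distinct, so no two queens attack.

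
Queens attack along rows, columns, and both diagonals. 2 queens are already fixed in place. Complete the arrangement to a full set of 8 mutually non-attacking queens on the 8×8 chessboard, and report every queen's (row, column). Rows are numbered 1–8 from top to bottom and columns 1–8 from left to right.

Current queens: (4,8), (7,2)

Row 1: attacked by (4,8)→{5,8}; (7,2)→{2,8}. Safe: 1, 3, 4, 6, 7. Place at column 7.
Row 2: attacked by (1,7)→{6,7,8}; (4,8)→{6,8}; (7,2)→{2,7}. Safe: 1, 3, 4, 5. Place at column 1.
Row 3: attacked by (1,7)→{5,7}; (2,1)→{1,2}; (4,8)→{7,8}; (7,2)→{2,6}. Safe: 3, 4. Place at column 3.
Row 5: attacked by (1,7)→{3,7}; (2,1)→{1,4}; (3,3)→{1,3,5}; (4,8)→{7,8}; (7,2)→{2,4}. Safe: 6. Place at column 6.
Row 6: attacked by (1,7)→{2,7}; (2,1)→{1,5}; (3,3)→{3,6}; (4,8)→{6,8}; (5,6)→{5,6,7}; (7,2)→{1,2,3}. Safe: 4. Place at column 4.
Row 8: attacked by (1,7)→{7}; (2,1)→{1,7}; (3,3)→{3,8}; (4,8)→{4,8}; (5,6)→{3,6}; (6,4)→{2,4,6}; (7,2)→{1,2,3}. Safe: 5. Place at column 5.
Columns [7, 1, 3, 8, 6, 4, 2, 5], r−c [-6, 1, 0, -4, -1, 2, 5, 3], r+c [8, 3, 6, 12, 11, 10, 9, 13] are all distinct, so no two queens attack.

(1,7) (2,1) (3,3) (4,8) (5,6) (6,4) (7,2) (8,5)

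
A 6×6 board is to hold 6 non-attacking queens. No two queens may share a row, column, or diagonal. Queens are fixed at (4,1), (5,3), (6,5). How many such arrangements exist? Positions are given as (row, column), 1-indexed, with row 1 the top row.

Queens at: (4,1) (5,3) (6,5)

Branch on row 1: col 2 → 1; col 6 → 0.
Sum: 1 + 0 = 1.

1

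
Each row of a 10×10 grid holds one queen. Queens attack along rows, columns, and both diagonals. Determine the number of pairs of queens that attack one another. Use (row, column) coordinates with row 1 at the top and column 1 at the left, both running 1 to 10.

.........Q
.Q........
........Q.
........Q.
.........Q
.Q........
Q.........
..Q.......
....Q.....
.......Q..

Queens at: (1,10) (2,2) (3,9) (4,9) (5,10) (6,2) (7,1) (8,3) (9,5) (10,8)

Same column: (1,10)–(5,10) (column 10); (2,2)–(6,2) (column 2); (3,9)–(4,9) (column 9).
Same diagonal: (1,10)–(8,3) (|1−8| = |10−3| = 7); (4,9)–(5,10) (|4−5| = |9−10| = 1); (6,2)–(7,1) (|6−7| = |2−1| = 1); (6,2)–(9,5) (|6−9| = |2−5| = 3).
Total attacking pairs: 7.

7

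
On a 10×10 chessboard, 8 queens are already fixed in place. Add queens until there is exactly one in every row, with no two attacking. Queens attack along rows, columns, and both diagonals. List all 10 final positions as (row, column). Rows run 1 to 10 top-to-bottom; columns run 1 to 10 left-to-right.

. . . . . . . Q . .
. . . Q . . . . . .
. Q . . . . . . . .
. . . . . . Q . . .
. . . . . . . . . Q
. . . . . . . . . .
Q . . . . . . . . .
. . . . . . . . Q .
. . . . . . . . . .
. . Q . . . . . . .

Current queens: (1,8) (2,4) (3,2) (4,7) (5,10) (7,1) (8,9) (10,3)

Row 6: attacked by (1,8)→{3,8}; (2,4)→{4,8}; (3,2)→{2,5}; (4,7)→{5,7,9}; (5,10)→{9,10}; (7,1)→{1,2}; (8,9)→{7,9}; (10,3)→{3,7}. Safe: 6. Place at column 6.
Row 9: attacked by (1,8)→{8}; (2,4)→{4}; (3,2)→{2,8}; (4,7)→{2,7}; (5,10)→{6,10}; (6,6)→{3,6,9}; (7,1)→{1,3}; (8,9)→{8,9,10}; (10,3)→{2,3,4}. Safe: 5. Place at column 5.
Columns [8, 4, 2, 7, 10, 6, 1, 9, 5, 3], r−c [-7, -2, 1, -3, -5, 0, 6, -1, 4, 7], r+c [9, 6, 5, 11, 15, 12, 8, 17, 14, 13] are all distinct, so no two queens attack.

(1,8) (2,4) (3,2) (4,7) (5,10) (6,6) (7,1) (8,9) (9,5) (10,3)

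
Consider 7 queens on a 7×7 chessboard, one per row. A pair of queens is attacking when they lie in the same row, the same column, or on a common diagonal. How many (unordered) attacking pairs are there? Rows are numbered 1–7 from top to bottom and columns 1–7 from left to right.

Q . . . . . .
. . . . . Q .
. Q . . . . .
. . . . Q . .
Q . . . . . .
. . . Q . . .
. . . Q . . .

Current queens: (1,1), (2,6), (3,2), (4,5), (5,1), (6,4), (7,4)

Same column: (1,1)–(5,1) (column 1); (6,4)–(7,4) (column 4).
Total attacking pairs: 2.

2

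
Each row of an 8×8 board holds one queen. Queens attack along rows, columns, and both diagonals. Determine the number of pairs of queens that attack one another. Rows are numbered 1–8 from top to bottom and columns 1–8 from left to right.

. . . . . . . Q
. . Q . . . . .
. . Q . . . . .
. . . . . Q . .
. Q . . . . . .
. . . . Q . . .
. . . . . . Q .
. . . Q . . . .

Same column: (2,3)–(3,3) (column 3).
Same diagonal: (3,3)–(7,7) (|3−7| = |3−7| = 4).
Total attacking pairs: 2.

2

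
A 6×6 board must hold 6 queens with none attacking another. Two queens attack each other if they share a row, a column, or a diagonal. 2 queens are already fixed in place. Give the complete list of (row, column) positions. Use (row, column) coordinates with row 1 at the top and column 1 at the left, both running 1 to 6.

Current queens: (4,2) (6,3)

(1,4) (2,1) (3,5) (4,2) (5,6) (6,3)

Row 1: attacked by (4,2)→{2,5}; (6,3)→{3}. Safe: 1, 4, 6. Place at column 4.
Row 2: attacked by (1,4)→{3,4,5}; (4,2)→{2,4}; (6,3)→{3}. Safe: 1, 6. Place at column 1.
Row 3: attacked by (1,4)→{2,4,6}; (2,1)→{1,2}; (4,2)→{1,2,3}; (6,3)→{3,6}. Safe: 5. Place at column 5.
Row 5: attacked by (1,4)→{4}; (2,1)→{1,4}; (3,5)→{3,5}; (4,2)→{1,2,3}; (6,3)→{2,3,4}. Safe: 6. Place at column 6.
Columns [4, 1, 5, 2, 6, 3], r−c [-3, 1, -2, 2, -1, 3], r+c [5, 3, 8, 6, 11, 9] are all distinct, so no two queens attack.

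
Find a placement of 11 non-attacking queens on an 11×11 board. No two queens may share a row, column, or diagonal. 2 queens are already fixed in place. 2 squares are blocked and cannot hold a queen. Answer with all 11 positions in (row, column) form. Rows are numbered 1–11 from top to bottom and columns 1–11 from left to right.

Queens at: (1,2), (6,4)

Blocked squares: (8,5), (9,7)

(1,2) (2,6) (3,9) (4,11) (5,1) (6,4) (7,7) (8,10) (9,8) (10,3) (11,5)

Row 2: attacked by (1,2)→{1,2,3}; (6,4)→{4,8}. Safe: 5, 6, 7, 9, 10, 11. Place at column 6.
Row 3: attacked by (1,2)→{2,4}; (2,6)→{5,6,7}; (6,4)→{1,4,7}. Safe: 3, 8, 9, 10, 11. Place at column 9.
Row 4: attacked by (1,2)→{2,5}; (2,6)→{4,6,8}; (3,9)→{8,9,10}; (6,4)→{2,4,6}. Safe: 1, 3, 7, 11. Place at column 11.
Row 5: attacked by (1,2)→{2,6}; (2,6)→{3,6,9}; (3,9)→{7,9,11}; (4,11)→{10,11}; (6,4)→{3,4,5}. Safe: 1, 8. Place at column 1.
Row 7: attacked by (1,2)→{2,8}; (2,6)→{1,6,11}; (3,9)→{5,9}; (4,11)→{8,11}; (5,1)→{1,3}; (6,4)→{3,4,5}. Safe: 7, 10. Place at column 7.
Row 8: attacked by (1,2)→{2,9}; (2,6)→{6}; (3,9)→{4,9}; (4,11)→{7,11}; (5,1)→{1,4}; (6,4)→{2,4,6}; (7,7)→{6,7,8}. Blocked: 5. Safe: 3, 10. Place at column 10.
Row 9: attacked by (1,2)→{2,10}; (2,6)→{6}; (3,9)→{3,9}; (4,11)→{6,11}; (5,1)→{1,5}; (6,4)→{1,4,7}; (7,7)→{5,7,9}; (8,10)→{9,10,11}. Blocked: 7. Safe: 8. Place at column 8.
Row 10: attacked by (1,2)→{2,11}; (2,6)→{6}; (3,9)→{2,9}; (4,11)→{5,11}; (5,1)→{1,6}; (6,4)→{4,8}; (7,7)→{4,7,10}; (8,10)→{8,10}; (9,8)→{7,8,9}. Safe: 3. Place at column 3.
Row 11: attacked by (1,2)→{2}; (2,6)→{6}; (3,9)→{1,9}; (4,11)→{4,11}; (5,1)→{1,7}; (6,4)→{4,9}; (7,7)→{3,7,11}; (8,10)→{7,10}; (9,8)→{6,8,10}; (10,3)→{2,3,4}. Safe: 5. Place at column 5.
Columns [2, 6, 9, 11, 1, 4, 7, 10, 8, 3, 5], r−c [-1, -4, -6, -7, 4, 2, 0, -2, 1, 7, 6], r+c [3, 8, 12, 15, 6, 10, 14, 18, 17, 13, 16] are all distinct, so no two queens attack.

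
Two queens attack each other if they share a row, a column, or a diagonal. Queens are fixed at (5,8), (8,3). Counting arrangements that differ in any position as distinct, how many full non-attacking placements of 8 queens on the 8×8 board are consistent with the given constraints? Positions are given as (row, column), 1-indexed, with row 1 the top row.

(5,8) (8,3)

Branch on row 1: col 1 → 1; col 2 → 0; col 5 → 1; col 6 → 2; col 7 → 0.
Sum: 1 + 0 + 1 + 2 + 0 = 4.

4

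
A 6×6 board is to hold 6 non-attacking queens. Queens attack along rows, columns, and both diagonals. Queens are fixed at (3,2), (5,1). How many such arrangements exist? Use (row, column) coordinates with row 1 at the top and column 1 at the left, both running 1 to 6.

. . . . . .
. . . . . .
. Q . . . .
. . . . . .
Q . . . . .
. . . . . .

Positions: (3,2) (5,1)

1

Branch on row 1: col 3 → 1; col 6 → 0.
Sum: 1 + 0 = 1.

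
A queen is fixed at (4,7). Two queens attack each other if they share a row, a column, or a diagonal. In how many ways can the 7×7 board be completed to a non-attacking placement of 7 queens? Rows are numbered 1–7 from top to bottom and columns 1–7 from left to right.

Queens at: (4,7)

Branch on row 1: col 1 → 1; col 2 → 2; col 3 → 0; col 5 → 1; col 6 → 2.
Sum: 1 + 2 + 0 + 1 + 2 = 6.

6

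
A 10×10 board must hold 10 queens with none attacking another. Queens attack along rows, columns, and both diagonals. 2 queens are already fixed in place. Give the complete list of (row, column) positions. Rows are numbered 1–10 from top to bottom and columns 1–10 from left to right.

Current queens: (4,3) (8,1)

(1,2) (2,6) (3,8) (4,3) (5,7) (6,4) (7,10) (8,1) (9,9) (10,5)

Row 1: attacked by (4,3)→{3,6}; (8,1)→{1,8}. Safe: 2, 4, 5, 7, 9, 10. Place at column 2.
Row 2: attacked by (1,2)→{1,2,3}; (4,3)→{1,3,5}; (8,1)→{1,7}. Safe: 4, 6, 8, 9, 10. Place at column 6.
Row 3: attacked by (1,2)→{2,4}; (2,6)→{5,6,7}; (4,3)→{2,3,4}; (8,1)→{1,6}. Safe: 8, 9, 10. Place at column 8.
Row 5: attacked by (1,2)→{2,6}; (2,6)→{3,6,9}; (3,8)→{6,8,10}; (4,3)→{2,3,4}; (8,1)→{1,4}. Safe: 5, 7. Place at column 7.
Row 6: attacked by (1,2)→{2,7}; (2,6)→{2,6,10}; (3,8)→{5,8}; (4,3)→{1,3,5}; (5,7)→{6,7,8}; (8,1)→{1,3}. Safe: 4, 9. Place at column 4.
Row 7: attacked by (1,2)→{2,8}; (2,6)→{1,6}; (3,8)→{4,8}; (4,3)→{3,6}; (5,7)→{5,7,9}; (6,4)→{3,4,5}; (8,1)→{1,2}. Safe: 10. Place at column 10.
Row 9: attacked by (1,2)→{2,10}; (2,6)→{6}; (3,8)→{2,8}; (4,3)→{3,8}; (5,7)→{3,7}; (6,4)→{1,4,7}; (7,10)→{8,10}; (8,1)→{1,2}. Safe: 5, 9. Place at column 9.
Row 10: attacked by (1,2)→{2}; (2,6)→{6}; (3,8)→{1,8}; (4,3)→{3,9}; (5,7)→{2,7}; (6,4)→{4,8}; (7,10)→{7,10}; (8,1)→{1,3}; (9,9)→{8,9,10}. Safe: 5. Place at column 5.
Columns [2, 6, 8, 3, 7, 4, 10, 1, 9, 5], r−c [-1, -4, -5, 1, -2, 2, -3, 7, 0, 5], r+c [3, 8, 11, 7, 12, 10, 17, 9, 18, 15] are all distinct, so no two queens attack.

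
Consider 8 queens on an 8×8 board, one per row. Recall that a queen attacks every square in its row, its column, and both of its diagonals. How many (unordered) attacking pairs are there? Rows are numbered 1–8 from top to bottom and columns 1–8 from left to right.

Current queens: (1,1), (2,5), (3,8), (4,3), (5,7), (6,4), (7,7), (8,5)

Same column: (2,5)–(8,5) (column 5); (5,7)–(7,7) (column 7).
Same diagonal: (1,1)–(7,7) (|1−7| = |1−7| = 6); (2,5)–(4,3) (|2−4| = |5−3| = 2).
Total attacking pairs: 4.

4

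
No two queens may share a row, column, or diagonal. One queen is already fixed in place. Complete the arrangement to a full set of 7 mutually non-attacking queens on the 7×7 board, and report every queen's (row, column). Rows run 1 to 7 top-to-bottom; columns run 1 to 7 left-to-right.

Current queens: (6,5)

(1,4) (2,7) (3,3) (4,6) (5,2) (6,5) (7,1)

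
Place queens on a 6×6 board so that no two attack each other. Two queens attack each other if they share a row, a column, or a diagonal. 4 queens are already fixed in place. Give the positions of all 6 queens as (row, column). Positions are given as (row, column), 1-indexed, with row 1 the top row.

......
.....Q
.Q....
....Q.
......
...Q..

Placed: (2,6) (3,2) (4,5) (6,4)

(1,3) (2,6) (3,2) (4,5) (5,1) (6,4)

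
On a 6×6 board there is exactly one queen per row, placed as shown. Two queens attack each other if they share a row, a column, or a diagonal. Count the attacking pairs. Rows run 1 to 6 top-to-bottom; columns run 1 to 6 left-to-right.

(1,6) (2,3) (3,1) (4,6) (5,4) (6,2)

Same column: (1,6)–(4,6) (column 6).
Total attacking pairs: 1.

1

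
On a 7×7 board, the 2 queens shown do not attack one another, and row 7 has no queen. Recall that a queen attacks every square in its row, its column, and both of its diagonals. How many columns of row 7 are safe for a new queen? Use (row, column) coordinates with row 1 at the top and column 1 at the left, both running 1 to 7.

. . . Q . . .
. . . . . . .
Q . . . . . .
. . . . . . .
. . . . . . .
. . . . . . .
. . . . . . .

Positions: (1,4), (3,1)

(1,4) attacks row 7 at column 4.
(3,1) attacks row 7 at column 1 and diagonals 5.
Attacked columns: {1, 4, 5}. Safe: {2, 3, 6, 7}.

4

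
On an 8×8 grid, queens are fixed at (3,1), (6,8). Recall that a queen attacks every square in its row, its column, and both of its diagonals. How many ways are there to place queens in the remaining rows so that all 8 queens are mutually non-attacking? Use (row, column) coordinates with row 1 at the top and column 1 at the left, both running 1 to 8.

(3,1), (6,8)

5

Branch on row 1: col 2 → 1; col 4 → 1; col 5 → 2; col 6 → 1; col 7 → 0.
Sum: 1 + 1 + 2 + 1 + 0 = 5.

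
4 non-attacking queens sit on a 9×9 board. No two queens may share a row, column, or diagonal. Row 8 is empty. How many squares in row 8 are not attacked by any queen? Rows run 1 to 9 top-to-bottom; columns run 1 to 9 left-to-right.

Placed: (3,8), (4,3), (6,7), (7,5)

2

(3,8) attacks row 8 at column 8 and diagonals 3.
(4,3) attacks row 8 at column 3 and diagonals 7.
(6,7) attacks row 8 at column 7 and diagonals 5, 9.
(7,5) attacks row 8 at column 5 and diagonals 4, 6.
Attacked columns: {3, 4, 5, 6, 7, 8, 9}. Safe: {1, 2}.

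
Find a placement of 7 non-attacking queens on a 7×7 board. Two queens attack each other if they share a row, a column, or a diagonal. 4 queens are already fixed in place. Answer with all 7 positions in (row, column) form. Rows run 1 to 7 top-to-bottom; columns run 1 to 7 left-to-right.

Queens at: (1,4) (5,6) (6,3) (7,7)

(1,4) (2,1) (3,5) (4,2) (5,6) (6,3) (7,7)

Row 2: attacked by (1,4)→{3,4,5}; (5,6)→{3,6}; (6,3)→{3,7}; (7,7)→{2,7}. Safe: 1. Place at column 1.
Row 3: attacked by (1,4)→{2,4,6}; (2,1)→{1,2}; (5,6)→{4,6}; (6,3)→{3,6}; (7,7)→{3,7}. Safe: 5. Place at column 5.
Row 4: attacked by (1,4)→{1,4,7}; (2,1)→{1,3}; (3,5)→{4,5,6}; (5,6)→{5,6,7}; (6,3)→{1,3,5}; (7,7)→{4,7}. Safe: 2. Place at column 2.
Columns [4, 1, 5, 2, 6, 3, 7], r−c [-3, 1, -2, 2, -1, 3, 0], r+c [5, 3, 8, 6, 11, 9, 14] are all distinct, so no two queens attack.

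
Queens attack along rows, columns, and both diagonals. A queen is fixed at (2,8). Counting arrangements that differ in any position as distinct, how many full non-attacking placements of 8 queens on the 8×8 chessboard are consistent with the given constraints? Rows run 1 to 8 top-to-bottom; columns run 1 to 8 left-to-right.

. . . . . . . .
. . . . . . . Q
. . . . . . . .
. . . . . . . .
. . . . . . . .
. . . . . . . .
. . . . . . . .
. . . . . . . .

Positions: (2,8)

Branch on row 1: col 1 → 0; col 2 → 1; col 3 → 1; col 4 → 3; col 5 → 2; col 6 → 1.
Sum: 0 + 1 + 1 + 3 + 2 + 1 = 8.

8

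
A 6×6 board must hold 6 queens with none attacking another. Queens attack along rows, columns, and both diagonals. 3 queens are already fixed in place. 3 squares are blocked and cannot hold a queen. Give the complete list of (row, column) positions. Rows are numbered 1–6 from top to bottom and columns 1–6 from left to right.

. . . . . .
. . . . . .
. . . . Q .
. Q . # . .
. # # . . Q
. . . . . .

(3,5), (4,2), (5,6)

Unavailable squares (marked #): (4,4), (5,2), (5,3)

(1,4) (2,1) (3,5) (4,2) (5,6) (6,3)

Row 1: attacked by (3,5)→{3,5}; (4,2)→{2,5}; (5,6)→{2,6}. Safe: 1, 4. Place at column 4.
Row 2: attacked by (1,4)→{3,4,5}; (3,5)→{4,5,6}; (4,2)→{2,4}; (5,6)→{3,6}. Safe: 1. Place at column 1.
Row 6: attacked by (1,4)→{4}; (2,1)→{1,5}; (3,5)→{2,5}; (4,2)→{2,4}; (5,6)→{5,6}. Safe: 3. Place at column 3.
Columns [4, 1, 5, 2, 6, 3], r−c [-3, 1, -2, 2, -1, 3], r+c [5, 3, 8, 6, 11, 9] are all distinct, so no two queens attack.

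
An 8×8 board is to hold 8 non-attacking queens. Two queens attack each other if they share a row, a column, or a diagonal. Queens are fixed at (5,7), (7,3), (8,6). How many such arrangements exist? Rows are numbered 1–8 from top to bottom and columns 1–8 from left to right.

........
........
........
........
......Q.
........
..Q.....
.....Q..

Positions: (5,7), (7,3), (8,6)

Branch on row 1: col 1 → 0; col 2 → 0; col 4 → 1; col 5 → 0; col 8 → 1.
Sum: 0 + 0 + 1 + 0 + 1 = 2.

2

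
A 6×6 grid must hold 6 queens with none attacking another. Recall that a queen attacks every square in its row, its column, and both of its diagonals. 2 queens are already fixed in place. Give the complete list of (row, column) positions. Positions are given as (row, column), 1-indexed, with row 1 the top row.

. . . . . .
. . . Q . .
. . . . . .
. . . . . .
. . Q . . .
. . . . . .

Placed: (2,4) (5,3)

(1,2) (2,4) (3,6) (4,1) (5,3) (6,5)

Row 1: attacked by (2,4)→{3,4,5}; (5,3)→{3}. Safe: 1, 2, 6. Place at column 2.
Row 3: attacked by (1,2)→{2,4}; (2,4)→{3,4,5}; (5,3)→{1,3,5}. Safe: 6. Place at column 6.
Row 4: attacked by (1,2)→{2,5}; (2,4)→{2,4,6}; (3,6)→{5,6}; (5,3)→{2,3,4}. Safe: 1. Place at column 1.
Row 6: attacked by (1,2)→{2}; (2,4)→{4}; (3,6)→{3,6}; (4,1)→{1,3}; (5,3)→{2,3,4}. Safe: 5. Place at column 5.
Columns [2, 4, 6, 1, 3, 5], r−c [-1, -2, -3, 3, 2, 1], r+c [3, 6, 9, 5, 8, 11] are all distinct, so no two queens attack.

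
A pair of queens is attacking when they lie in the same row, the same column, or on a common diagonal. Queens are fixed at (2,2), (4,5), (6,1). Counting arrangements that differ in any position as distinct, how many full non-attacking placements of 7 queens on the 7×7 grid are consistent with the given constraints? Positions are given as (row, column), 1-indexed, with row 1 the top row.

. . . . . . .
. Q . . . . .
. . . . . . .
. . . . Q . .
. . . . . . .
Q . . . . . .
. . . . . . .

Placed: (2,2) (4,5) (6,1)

1

Branch on row 1: col 4 → 1; col 7 → 0.
Sum: 1 + 0 = 1.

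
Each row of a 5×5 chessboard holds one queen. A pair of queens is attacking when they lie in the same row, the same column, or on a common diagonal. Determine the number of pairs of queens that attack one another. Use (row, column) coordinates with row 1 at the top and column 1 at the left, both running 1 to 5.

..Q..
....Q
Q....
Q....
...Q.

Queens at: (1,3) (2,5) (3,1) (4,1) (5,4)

Same column: (3,1)–(4,1) (column 1).
Same diagonal: (1,3)–(3,1) (|1−3| = |3−1| = 2).
Total attacking pairs: 2.

2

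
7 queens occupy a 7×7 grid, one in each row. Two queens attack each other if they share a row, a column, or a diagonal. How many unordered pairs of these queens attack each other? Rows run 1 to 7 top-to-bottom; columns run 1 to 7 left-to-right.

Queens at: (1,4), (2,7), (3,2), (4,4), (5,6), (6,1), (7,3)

2

Same column: (1,4)–(4,4) (column 4).
Same diagonal: (1,4)–(3,2) (|1−3| = |4−2| = 2).
Total attacking pairs: 2.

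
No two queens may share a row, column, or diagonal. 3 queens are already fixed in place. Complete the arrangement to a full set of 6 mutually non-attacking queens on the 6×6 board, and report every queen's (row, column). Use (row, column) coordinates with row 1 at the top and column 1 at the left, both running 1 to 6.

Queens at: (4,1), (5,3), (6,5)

(1,2) (2,4) (3,6) (4,1) (5,3) (6,5)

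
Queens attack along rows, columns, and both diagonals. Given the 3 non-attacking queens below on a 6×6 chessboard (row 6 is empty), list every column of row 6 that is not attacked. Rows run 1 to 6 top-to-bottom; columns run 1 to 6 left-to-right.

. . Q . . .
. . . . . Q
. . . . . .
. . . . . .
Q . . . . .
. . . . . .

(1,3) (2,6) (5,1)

(1,3) attacks row 6 at column 3.
(2,6) attacks row 6 at column 6 and diagonals 2.
(5,1) attacks row 6 at column 1 and diagonals 2.
Attacked columns: {1, 2, 3, 6}. Safe: {4, 5}.

columns 4, 5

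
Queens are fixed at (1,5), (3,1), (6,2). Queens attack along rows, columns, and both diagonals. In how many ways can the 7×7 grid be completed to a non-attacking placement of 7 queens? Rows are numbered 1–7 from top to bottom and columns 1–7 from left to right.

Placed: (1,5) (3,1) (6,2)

1

Branch on row 2: col 3 → 1; col 7 → 0.
Sum: 1 + 0 = 1.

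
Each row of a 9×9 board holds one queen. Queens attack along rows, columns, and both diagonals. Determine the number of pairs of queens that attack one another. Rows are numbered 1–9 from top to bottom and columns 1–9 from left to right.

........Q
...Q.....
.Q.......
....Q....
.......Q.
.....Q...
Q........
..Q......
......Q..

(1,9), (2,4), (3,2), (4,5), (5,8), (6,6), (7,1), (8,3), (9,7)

All columns are distinct and no two queens satisfy |Δrow| = |Δcol|, so no pair attacks.

0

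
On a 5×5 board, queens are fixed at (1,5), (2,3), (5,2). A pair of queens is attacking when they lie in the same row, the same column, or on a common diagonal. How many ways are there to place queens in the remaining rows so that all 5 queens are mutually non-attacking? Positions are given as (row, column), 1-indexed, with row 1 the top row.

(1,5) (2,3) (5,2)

1

Branch on row 3: col 1 → 1.
Sum: 1 = 1.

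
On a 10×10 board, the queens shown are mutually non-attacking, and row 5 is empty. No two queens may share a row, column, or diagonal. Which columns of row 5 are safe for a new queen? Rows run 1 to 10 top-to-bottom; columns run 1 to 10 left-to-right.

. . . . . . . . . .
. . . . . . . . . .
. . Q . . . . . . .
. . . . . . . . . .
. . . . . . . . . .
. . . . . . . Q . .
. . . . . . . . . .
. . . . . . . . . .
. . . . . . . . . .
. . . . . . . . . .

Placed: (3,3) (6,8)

columns 2, 4, 6, 10

(3,3) attacks row 5 at column 3 and diagonals 1, 5.
(6,8) attacks row 5 at column 8 and diagonals 7, 9.
Attacked columns: {1, 3, 5, 7, 8, 9}. Safe: {2, 4, 6, 10}.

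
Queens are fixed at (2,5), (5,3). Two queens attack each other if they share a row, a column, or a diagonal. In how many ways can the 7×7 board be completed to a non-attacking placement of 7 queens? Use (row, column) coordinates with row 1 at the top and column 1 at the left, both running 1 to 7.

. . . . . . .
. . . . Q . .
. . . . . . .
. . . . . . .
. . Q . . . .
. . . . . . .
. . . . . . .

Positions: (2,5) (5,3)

1

Branch on row 1: col 1 → 1; col 2 → 0.
Sum: 1 + 0 = 1.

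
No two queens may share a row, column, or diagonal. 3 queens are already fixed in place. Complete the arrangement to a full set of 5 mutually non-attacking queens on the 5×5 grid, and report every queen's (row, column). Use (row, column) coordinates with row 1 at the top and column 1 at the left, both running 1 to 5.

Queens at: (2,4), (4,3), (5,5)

(1,2) (2,4) (3,1) (4,3) (5,5)

Row 1: attacked by (2,4)→{3,4,5}; (4,3)→{3}; (5,5)→{1,5}. Safe: 2. Place at column 2.
Row 3: attacked by (1,2)→{2,4}; (2,4)→{3,4,5}; (4,3)→{2,3,4}; (5,5)→{3,5}. Safe: 1. Place at column 1.
Columns [2, 4, 1, 3, 5], r−c [-1, -2, 2, 1, 0], r+c [3, 6, 4, 7, 10] are all distinct, so no two queens attack.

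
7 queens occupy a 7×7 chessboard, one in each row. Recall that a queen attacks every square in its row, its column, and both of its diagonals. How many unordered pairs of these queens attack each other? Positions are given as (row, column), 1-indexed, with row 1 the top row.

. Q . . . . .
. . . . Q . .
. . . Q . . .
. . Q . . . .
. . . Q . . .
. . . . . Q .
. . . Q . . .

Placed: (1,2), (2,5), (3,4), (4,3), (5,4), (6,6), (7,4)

8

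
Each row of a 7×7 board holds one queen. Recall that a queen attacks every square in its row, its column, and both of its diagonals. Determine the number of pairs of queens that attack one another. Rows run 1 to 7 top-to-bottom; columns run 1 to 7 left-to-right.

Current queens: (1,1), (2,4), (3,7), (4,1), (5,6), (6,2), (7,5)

1

Same column: (1,1)–(4,1) (column 1).
Total attacking pairs: 1.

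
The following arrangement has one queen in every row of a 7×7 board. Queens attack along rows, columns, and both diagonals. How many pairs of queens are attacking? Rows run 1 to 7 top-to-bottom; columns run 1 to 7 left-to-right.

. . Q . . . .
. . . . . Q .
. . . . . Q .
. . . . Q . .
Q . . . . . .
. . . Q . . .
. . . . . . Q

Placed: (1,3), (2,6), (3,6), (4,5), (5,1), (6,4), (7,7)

2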